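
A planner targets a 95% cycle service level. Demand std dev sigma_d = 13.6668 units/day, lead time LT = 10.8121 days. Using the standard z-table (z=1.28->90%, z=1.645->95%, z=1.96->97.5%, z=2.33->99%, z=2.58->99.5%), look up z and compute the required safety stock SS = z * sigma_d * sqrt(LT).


From the table, SL = 95% corresponds to z = 1.645
sqrt(LT) = sqrt(10.8121) = 3.2882
SS = 1.645 * 13.6668 * 3.2882 = 73.9244

73.9244 units


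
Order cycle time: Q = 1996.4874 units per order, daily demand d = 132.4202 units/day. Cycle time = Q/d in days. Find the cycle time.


Cycle = 1996.4874 / 132.4202 = 15.0769

15.0769 days


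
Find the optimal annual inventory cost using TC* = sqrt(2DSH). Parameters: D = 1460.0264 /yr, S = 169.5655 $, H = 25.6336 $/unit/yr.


2*D*S*H = 12692226.1655
TC* = sqrt(12692226.1655) = 3562.6151

3562.6151 $/yr


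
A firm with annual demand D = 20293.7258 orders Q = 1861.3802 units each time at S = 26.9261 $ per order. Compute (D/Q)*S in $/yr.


Number of orders = D/Q = 10.9025
Cost = 10.9025 * 26.9261 = 293.5622

293.5622 $/yr


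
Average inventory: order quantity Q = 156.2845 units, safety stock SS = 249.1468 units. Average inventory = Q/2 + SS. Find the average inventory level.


Q/2 = 78.1423
Avg = 78.1423 + 249.1468 = 327.2891

327.2891 units


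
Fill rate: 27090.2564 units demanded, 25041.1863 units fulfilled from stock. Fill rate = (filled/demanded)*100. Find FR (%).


FR = 25041.1863 / 27090.2564 * 100 = 92.4361

92.4361%


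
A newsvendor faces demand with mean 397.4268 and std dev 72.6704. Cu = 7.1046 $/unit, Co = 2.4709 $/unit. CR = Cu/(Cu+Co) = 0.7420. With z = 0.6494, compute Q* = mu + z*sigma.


CR = Cu/(Cu+Co) = 7.1046/(7.1046+2.4709) = 0.7420
z = 0.6494
Q* = 397.4268 + 0.6494 * 72.6704 = 444.6190

444.6190 units


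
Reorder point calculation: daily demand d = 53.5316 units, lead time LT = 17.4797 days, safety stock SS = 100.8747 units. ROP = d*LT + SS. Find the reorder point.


d*LT = 53.5316 * 17.4797 = 935.7163
ROP = 935.7163 + 100.8747 = 1036.5910

1036.5910 units


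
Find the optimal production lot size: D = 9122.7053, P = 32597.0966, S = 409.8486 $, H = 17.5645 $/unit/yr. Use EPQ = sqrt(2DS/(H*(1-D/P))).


1 - D/P = 1 - 0.2799 = 0.7201
H*(1-D/P) = 12.6489
2DS = 7477855.9908
EPQ = sqrt(591188.3750) = 768.8878

768.8878 units


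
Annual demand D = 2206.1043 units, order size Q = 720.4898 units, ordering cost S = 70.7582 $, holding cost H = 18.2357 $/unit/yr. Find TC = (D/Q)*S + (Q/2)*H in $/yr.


Ordering cost = D*S/Q = 216.6581
Holding cost = Q*H/2 = 6569.3179
TC = 216.6581 + 6569.3179 = 6785.9760

6785.9760 $/yr


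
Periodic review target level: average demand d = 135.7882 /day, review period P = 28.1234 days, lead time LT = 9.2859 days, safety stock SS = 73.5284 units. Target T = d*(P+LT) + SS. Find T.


P + LT = 37.4093
d*(P+LT) = 135.7882 * 37.4093 = 5079.7415
T = 5079.7415 + 73.5284 = 5153.2699

5153.2699 units


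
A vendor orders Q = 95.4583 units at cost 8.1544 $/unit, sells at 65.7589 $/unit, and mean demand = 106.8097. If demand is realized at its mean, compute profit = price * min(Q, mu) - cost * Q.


Sales at mu = min(95.4583, 106.8097) = 95.4583
Revenue = 65.7589 * 95.4583 = 6277.2328
Total cost = 8.1544 * 95.4583 = 778.4052
Profit = 6277.2328 - 778.4052 = 5498.8276

5498.8276 $


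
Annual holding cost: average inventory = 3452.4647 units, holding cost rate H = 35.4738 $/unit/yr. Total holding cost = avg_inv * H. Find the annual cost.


Cost = 3452.4647 * 35.4738 = 122472.0423

122472.0423 $/yr


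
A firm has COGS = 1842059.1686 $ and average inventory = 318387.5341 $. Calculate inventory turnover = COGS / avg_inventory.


Turnover = 1842059.1686 / 318387.5341 = 5.7856

5.7856


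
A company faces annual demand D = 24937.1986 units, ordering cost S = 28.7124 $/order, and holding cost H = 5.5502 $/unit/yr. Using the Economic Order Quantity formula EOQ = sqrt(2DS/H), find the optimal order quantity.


2*D*S = 2 * 24937.1986 * 28.7124 = 1432013.6422
2*D*S/H = 258011.1784
EOQ = sqrt(258011.1784) = 507.9480

507.9480 units


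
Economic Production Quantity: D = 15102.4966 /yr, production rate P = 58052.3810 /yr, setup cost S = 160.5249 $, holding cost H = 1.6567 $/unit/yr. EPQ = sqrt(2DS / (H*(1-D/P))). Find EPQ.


1 - D/P = 1 - 0.2602 = 0.7398
H*(1-D/P) = 1.2257
2DS = 4848653.5129
EPQ = sqrt(3955809.0138) = 1988.9216

1988.9216 units


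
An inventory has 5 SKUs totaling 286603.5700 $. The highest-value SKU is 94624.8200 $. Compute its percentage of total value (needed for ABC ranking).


Top item = 94624.8200
Total = 286603.5700
Percentage = 94624.8200 / 286603.5700 * 100 = 33.0159

33.0159%


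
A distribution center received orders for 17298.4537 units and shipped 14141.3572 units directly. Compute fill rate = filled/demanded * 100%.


FR = 14141.3572 / 17298.4537 * 100 = 81.7493

81.7493%


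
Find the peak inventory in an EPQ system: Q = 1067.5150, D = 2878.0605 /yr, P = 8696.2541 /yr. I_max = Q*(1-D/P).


D/P = 0.3310
1 - D/P = 0.6690
I_max = 1067.5150 * 0.6690 = 714.2166

714.2166 units


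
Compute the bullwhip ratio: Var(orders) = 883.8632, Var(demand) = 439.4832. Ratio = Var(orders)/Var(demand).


BW = 883.8632 / 439.4832 = 2.0111

2.0111


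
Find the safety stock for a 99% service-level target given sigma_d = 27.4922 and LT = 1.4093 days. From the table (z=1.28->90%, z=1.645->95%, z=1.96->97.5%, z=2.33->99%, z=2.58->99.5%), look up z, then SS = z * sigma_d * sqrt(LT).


From the table, SL = 99% corresponds to z = 2.33
sqrt(LT) = sqrt(1.4093) = 1.1871
SS = 2.33 * 27.4922 * 1.1871 = 76.0444

76.0444 units


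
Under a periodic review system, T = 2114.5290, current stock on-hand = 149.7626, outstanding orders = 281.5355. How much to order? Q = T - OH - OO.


Inventory position = OH + OO = 149.7626 + 281.5355 = 431.2981
Q = 2114.5290 - 431.2981 = 1683.2309

1683.2309 units


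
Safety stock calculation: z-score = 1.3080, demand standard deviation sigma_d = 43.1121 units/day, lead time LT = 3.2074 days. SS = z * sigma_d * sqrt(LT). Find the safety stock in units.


sqrt(LT) = sqrt(3.2074) = 1.7909
SS = 1.3080 * 43.1121 * 1.7909 = 100.9912

100.9912 units


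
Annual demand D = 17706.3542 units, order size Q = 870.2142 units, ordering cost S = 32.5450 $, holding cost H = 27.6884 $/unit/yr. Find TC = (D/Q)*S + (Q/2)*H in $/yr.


Ordering cost = D*S/Q = 662.1971
Holding cost = Q*H/2 = 12047.4194
TC = 662.1971 + 12047.4194 = 12709.6165

12709.6165 $/yr


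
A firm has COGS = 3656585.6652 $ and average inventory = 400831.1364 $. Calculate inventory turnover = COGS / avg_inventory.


Turnover = 3656585.6652 / 400831.1364 = 9.1225

9.1225


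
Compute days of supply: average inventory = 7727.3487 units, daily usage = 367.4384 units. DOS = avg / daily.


DOS = 7727.3487 / 367.4384 = 21.0303

21.0303 days


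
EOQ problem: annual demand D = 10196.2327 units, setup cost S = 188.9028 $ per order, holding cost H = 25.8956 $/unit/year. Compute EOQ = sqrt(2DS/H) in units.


2*D*S = 2 * 10196.2327 * 188.9028 = 3852193.8130
2*D*S/H = 148758.6236
EOQ = sqrt(148758.6236) = 385.6924

385.6924 units


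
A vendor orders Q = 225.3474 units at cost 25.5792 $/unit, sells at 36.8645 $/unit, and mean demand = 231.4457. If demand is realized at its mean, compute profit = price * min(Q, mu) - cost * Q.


Sales at mu = min(225.3474, 231.4457) = 225.3474
Revenue = 36.8645 * 225.3474 = 8307.3192
Total cost = 25.5792 * 225.3474 = 5764.2062
Profit = 8307.3192 - 5764.2062 = 2543.1130

2543.1130 $


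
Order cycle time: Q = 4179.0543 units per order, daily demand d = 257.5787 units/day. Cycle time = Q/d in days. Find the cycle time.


Cycle = 4179.0543 / 257.5787 = 16.2244

16.2244 days


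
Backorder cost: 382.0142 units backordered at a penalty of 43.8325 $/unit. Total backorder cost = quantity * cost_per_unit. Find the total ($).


Total = 382.0142 * 43.8325 = 16744.6374

16744.6374 $


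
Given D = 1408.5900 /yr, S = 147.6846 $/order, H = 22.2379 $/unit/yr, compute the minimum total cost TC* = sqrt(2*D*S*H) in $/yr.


2*D*S*H = 9252169.5021
TC* = sqrt(9252169.5021) = 3041.7379

3041.7379 $/yr


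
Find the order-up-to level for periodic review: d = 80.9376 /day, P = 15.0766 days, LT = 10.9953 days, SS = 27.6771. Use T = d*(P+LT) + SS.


P + LT = 26.0719
d*(P+LT) = 80.9376 * 26.0719 = 2110.1970
T = 2110.1970 + 27.6771 = 2137.8741

2137.8741 units


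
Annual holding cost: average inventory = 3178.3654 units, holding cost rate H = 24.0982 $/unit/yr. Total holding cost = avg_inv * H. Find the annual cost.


Cost = 3178.3654 * 24.0982 = 76592.8851

76592.8851 $/yr


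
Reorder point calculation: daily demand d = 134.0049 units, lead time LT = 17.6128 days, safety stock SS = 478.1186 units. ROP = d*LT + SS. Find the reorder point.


d*LT = 134.0049 * 17.6128 = 2360.2015
ROP = 2360.2015 + 478.1186 = 2838.3201

2838.3201 units


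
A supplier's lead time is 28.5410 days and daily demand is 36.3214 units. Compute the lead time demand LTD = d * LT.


LTD = 36.3214 * 28.5410 = 1036.6491

1036.6491 units


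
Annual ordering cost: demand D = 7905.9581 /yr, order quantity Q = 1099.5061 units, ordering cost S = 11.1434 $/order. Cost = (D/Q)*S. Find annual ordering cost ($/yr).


Number of orders = D/Q = 7.1905
Cost = 7.1905 * 11.1434 = 80.1262

80.1262 $/yr


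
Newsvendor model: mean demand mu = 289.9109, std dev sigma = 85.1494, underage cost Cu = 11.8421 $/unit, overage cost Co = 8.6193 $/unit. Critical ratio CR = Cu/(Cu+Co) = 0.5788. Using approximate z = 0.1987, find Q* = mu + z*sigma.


CR = Cu/(Cu+Co) = 11.8421/(11.8421+8.6193) = 0.5788
z = 0.1987
Q* = 289.9109 + 0.1987 * 85.1494 = 306.8301

306.8301 units


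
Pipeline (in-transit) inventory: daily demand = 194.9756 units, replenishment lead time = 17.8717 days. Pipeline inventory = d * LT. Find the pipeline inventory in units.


Pipeline = 194.9756 * 17.8717 = 3484.5454

3484.5454 units


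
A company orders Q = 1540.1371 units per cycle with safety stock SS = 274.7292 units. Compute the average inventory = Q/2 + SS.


Q/2 = 770.0685
Avg = 770.0685 + 274.7292 = 1044.7977

1044.7977 units


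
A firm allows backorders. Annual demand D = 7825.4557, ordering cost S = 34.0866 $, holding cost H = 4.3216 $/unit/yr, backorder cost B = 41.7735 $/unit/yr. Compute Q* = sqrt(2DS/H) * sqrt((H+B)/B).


sqrt(2DS/H) = 351.3495
sqrt((H+B)/B) = 1.0505
Q* = 351.3495 * 1.0505 = 369.0764

369.0764 units


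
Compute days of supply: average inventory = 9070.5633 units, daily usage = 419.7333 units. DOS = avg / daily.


DOS = 9070.5633 / 419.7333 = 21.6103

21.6103 days


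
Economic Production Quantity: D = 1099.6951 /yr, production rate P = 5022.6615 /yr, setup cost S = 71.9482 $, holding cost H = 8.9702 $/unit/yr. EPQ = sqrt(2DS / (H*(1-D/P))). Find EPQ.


1 - D/P = 1 - 0.2189 = 0.7811
H*(1-D/P) = 7.0062
2DS = 158242.1660
EPQ = sqrt(22586.0047) = 150.2864

150.2864 units


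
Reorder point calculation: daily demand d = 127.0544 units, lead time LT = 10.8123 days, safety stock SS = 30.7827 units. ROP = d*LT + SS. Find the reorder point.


d*LT = 127.0544 * 10.8123 = 1373.7503
ROP = 1373.7503 + 30.7827 = 1404.5330

1404.5330 units


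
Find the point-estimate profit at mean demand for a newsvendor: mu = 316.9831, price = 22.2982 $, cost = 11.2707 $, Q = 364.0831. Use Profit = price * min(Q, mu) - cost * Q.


Sales at mu = min(364.0831, 316.9831) = 316.9831
Revenue = 22.2982 * 316.9831 = 7068.1526
Total cost = 11.2707 * 364.0831 = 4103.4714
Profit = 7068.1526 - 4103.4714 = 2964.6812

2964.6812 $


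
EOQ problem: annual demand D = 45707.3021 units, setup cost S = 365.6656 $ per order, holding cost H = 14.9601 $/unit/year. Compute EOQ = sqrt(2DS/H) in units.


2*D*S = 2 * 45707.3021 * 365.6656 = 33427176.0936
2*D*S/H = 2234421.9687
EOQ = sqrt(2234421.9687) = 1494.7983

1494.7983 units


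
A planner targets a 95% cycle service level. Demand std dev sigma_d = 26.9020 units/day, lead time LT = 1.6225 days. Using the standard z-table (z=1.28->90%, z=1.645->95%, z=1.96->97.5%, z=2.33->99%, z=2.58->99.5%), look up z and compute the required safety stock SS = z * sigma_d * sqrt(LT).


From the table, SL = 95% corresponds to z = 1.645
sqrt(LT) = sqrt(1.6225) = 1.2738
SS = 1.645 * 26.9020 * 1.2738 = 56.3693

56.3693 units


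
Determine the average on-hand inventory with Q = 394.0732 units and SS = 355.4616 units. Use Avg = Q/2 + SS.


Q/2 = 197.0366
Avg = 197.0366 + 355.4616 = 552.4982

552.4982 units


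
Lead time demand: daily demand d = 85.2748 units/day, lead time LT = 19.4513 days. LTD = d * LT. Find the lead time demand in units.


LTD = 85.2748 * 19.4513 = 1658.7057

1658.7057 units


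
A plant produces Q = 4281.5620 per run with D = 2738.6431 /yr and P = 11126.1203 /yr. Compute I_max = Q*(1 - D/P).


D/P = 0.2461
1 - D/P = 0.7539
I_max = 4281.5620 * 0.7539 = 3227.6753

3227.6753 units


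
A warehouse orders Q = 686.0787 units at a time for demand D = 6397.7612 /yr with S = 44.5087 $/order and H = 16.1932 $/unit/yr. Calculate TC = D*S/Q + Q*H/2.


Ordering cost = D*S/Q = 415.0486
Holding cost = Q*H/2 = 5554.9048
TC = 415.0486 + 5554.9048 = 5969.9534

5969.9534 $/yr


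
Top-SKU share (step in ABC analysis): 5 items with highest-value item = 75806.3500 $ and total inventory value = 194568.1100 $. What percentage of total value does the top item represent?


Top item = 75806.3500
Total = 194568.1100
Percentage = 75806.3500 / 194568.1100 * 100 = 38.9613

38.9613%


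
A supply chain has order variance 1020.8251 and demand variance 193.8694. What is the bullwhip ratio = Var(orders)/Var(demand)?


BW = 1020.8251 / 193.8694 = 5.2655

5.2655


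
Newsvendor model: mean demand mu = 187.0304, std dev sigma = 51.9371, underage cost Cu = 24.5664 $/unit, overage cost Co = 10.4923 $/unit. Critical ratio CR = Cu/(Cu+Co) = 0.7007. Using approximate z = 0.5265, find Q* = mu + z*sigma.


CR = Cu/(Cu+Co) = 24.5664/(24.5664+10.4923) = 0.7007
z = 0.5265
Q* = 187.0304 + 0.5265 * 51.9371 = 214.3753

214.3753 units


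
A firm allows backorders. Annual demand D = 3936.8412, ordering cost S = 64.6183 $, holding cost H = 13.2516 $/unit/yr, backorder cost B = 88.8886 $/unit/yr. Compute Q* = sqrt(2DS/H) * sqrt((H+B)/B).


sqrt(2DS/H) = 195.9443
sqrt((H+B)/B) = 1.0720
Q* = 195.9443 * 1.0720 = 210.0428

210.0428 units


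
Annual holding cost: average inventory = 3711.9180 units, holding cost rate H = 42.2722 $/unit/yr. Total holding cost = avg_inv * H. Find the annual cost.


Cost = 3711.9180 * 42.2722 = 156910.9401

156910.9401 $/yr


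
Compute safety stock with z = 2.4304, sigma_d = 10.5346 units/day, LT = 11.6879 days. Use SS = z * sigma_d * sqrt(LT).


sqrt(LT) = sqrt(11.6879) = 3.4188
SS = 2.4304 * 10.5346 * 3.4188 = 87.5314

87.5314 units


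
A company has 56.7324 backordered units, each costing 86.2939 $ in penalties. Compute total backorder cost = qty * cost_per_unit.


Total = 56.7324 * 86.2939 = 4895.6601

4895.6601 $


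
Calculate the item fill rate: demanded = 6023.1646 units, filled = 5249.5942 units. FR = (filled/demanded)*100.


FR = 5249.5942 / 6023.1646 * 100 = 87.1567

87.1567%


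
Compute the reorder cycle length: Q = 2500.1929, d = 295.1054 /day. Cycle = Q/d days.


Cycle = 2500.1929 / 295.1054 = 8.4722

8.4722 days


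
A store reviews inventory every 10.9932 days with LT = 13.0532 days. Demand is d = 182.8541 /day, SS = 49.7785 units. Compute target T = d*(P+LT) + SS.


P + LT = 24.0464
d*(P+LT) = 182.8541 * 24.0464 = 4396.9828
T = 4396.9828 + 49.7785 = 4446.7613

4446.7613 units


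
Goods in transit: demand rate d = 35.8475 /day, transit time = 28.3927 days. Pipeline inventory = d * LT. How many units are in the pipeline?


Pipeline = 35.8475 * 28.3927 = 1017.8073

1017.8073 units


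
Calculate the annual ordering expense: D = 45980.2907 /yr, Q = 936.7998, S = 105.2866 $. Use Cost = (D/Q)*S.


Number of orders = D/Q = 49.0823
Cost = 49.0823 * 105.2866 = 5167.7087

5167.7087 $/yr


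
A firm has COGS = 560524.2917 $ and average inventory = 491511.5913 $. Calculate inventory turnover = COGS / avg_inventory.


Turnover = 560524.2917 / 491511.5913 = 1.1404

1.1404


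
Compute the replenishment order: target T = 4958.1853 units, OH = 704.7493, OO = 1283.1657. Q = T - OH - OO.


Inventory position = OH + OO = 704.7493 + 1283.1657 = 1987.9150
Q = 4958.1853 - 1987.9150 = 2970.2703

2970.2703 units


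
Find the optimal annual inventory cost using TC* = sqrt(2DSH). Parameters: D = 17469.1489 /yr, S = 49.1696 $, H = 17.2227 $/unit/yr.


2*D*S*H = 29586912.9714
TC* = sqrt(29586912.9714) = 5439.3853

5439.3853 $/yr


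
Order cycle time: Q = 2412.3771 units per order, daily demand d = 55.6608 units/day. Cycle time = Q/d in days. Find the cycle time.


Cycle = 2412.3771 / 55.6608 = 43.3407

43.3407 days


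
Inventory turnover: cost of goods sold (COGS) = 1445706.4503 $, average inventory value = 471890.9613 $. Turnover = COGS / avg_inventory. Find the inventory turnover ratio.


Turnover = 1445706.4503 / 471890.9613 = 3.0636

3.0636


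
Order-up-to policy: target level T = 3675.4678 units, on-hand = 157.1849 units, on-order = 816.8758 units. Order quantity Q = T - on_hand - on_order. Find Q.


Inventory position = OH + OO = 157.1849 + 816.8758 = 974.0607
Q = 3675.4678 - 974.0607 = 2701.4071

2701.4071 units


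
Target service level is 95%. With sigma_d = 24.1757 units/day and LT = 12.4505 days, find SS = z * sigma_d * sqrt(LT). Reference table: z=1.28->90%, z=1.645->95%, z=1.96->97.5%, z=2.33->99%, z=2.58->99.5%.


From the table, SL = 95% corresponds to z = 1.645
sqrt(LT) = sqrt(12.4505) = 3.5285
SS = 1.645 * 24.1757 * 3.5285 = 140.3261

140.3261 units


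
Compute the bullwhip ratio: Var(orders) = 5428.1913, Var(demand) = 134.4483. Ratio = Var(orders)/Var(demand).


BW = 5428.1913 / 134.4483 = 40.3738

40.3738


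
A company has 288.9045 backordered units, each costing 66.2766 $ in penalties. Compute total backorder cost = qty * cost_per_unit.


Total = 288.9045 * 66.2766 = 19147.6080

19147.6080 $


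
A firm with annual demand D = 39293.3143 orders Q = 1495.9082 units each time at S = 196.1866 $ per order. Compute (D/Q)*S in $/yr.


Number of orders = D/Q = 26.2672
Cost = 26.2672 * 196.1866 = 5153.2719

5153.2719 $/yr


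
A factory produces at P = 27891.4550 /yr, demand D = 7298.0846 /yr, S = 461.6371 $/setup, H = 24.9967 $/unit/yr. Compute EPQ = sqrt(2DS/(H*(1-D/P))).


1 - D/P = 1 - 0.2617 = 0.7383
H*(1-D/P) = 18.4561
2DS = 6738133.2206
EPQ = sqrt(365090.6029) = 604.2273

604.2273 units


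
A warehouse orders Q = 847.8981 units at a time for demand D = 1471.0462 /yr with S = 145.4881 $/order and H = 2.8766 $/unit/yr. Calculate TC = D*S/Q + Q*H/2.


Ordering cost = D*S/Q = 252.4121
Holding cost = Q*H/2 = 1219.5318
TC = 252.4121 + 1219.5318 = 1471.9439

1471.9439 $/yr


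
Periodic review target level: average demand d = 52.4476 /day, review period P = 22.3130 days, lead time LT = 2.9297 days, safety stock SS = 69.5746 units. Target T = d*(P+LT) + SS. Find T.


P + LT = 25.2427
d*(P+LT) = 52.4476 * 25.2427 = 1323.9190
T = 1323.9190 + 69.5746 = 1393.4936

1393.4936 units


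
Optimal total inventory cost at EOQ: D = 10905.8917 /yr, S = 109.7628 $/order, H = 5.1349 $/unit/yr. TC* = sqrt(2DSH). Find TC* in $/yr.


2*D*S*H = 12293579.2092
TC* = sqrt(12293579.2092) = 3506.2201

3506.2201 $/yr


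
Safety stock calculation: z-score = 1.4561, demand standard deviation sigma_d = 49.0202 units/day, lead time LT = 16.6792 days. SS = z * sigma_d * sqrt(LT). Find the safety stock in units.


sqrt(LT) = sqrt(16.6792) = 4.0840
SS = 1.4561 * 49.0202 * 4.0840 = 291.5103

291.5103 units


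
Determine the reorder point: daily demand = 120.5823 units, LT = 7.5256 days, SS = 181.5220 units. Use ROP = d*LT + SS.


d*LT = 120.5823 * 7.5256 = 907.4542
ROP = 907.4542 + 181.5220 = 1088.9762

1088.9762 units


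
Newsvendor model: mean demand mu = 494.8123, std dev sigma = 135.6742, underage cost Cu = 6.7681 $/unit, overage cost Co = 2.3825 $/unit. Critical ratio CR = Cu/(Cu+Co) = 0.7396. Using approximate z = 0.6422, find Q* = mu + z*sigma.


CR = Cu/(Cu+Co) = 6.7681/(6.7681+2.3825) = 0.7396
z = 0.6422
Q* = 494.8123 + 0.6422 * 135.6742 = 581.9423

581.9423 units


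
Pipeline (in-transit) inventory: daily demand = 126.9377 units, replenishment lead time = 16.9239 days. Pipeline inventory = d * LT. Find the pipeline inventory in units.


Pipeline = 126.9377 * 16.9239 = 2148.2809

2148.2809 units


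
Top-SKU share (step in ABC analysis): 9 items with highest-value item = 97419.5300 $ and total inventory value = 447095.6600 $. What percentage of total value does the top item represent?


Top item = 97419.5300
Total = 447095.6600
Percentage = 97419.5300 / 447095.6600 * 100 = 21.7894

21.7894%


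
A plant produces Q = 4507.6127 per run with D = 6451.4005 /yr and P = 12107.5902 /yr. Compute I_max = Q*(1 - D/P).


D/P = 0.5328
1 - D/P = 0.4672
I_max = 4507.6127 * 0.4672 = 2105.7793

2105.7793 units


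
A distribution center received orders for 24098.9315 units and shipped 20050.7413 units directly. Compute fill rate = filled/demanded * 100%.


FR = 20050.7413 / 24098.9315 * 100 = 83.2018

83.2018%


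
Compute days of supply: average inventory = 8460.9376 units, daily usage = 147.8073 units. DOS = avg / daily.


DOS = 8460.9376 / 147.8073 = 57.2430

57.2430 days


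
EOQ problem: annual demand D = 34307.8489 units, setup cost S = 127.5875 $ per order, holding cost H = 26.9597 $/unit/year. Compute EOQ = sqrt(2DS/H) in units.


2*D*S = 2 * 34307.8489 * 127.5875 = 8754505.3431
2*D*S/H = 324725.6217
EOQ = sqrt(324725.6217) = 569.8470

569.8470 units


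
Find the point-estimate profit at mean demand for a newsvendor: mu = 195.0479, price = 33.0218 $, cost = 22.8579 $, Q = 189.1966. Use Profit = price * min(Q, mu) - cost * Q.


Sales at mu = min(189.1966, 195.0479) = 189.1966
Revenue = 33.0218 * 189.1966 = 6247.6123
Total cost = 22.8579 * 189.1966 = 4324.6370
Profit = 6247.6123 - 4324.6370 = 1922.9753

1922.9753 $


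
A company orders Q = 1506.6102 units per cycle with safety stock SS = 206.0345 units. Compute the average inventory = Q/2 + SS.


Q/2 = 753.3051
Avg = 753.3051 + 206.0345 = 959.3396

959.3396 units


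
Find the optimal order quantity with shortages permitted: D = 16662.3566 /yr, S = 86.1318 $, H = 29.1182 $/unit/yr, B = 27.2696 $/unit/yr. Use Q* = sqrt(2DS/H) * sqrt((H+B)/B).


sqrt(2DS/H) = 313.9661
sqrt((H+B)/B) = 1.4380
Q* = 313.9661 * 1.4380 = 451.4773

451.4773 units


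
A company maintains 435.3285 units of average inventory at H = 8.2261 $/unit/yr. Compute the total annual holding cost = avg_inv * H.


Cost = 435.3285 * 8.2261 = 3581.0558

3581.0558 $/yr


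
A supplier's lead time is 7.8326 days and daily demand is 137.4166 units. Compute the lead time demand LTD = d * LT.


LTD = 137.4166 * 7.8326 = 1076.3293

1076.3293 units


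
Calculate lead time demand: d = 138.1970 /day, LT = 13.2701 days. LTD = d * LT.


LTD = 138.1970 * 13.2701 = 1833.8880

1833.8880 units


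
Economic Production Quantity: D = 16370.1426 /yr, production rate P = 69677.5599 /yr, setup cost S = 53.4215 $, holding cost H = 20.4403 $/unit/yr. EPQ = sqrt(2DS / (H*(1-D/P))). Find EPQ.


1 - D/P = 1 - 0.2349 = 0.7651
H*(1-D/P) = 15.6380
2DS = 1749035.1458
EPQ = sqrt(111844.9970) = 334.4324

334.4324 units


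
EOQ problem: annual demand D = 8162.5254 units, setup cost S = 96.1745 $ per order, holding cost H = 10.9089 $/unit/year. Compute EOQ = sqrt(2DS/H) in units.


2*D*S = 2 * 8162.5254 * 96.1745 = 1570053.5982
2*D*S/H = 143924.0985
EOQ = sqrt(143924.0985) = 379.3733

379.3733 units


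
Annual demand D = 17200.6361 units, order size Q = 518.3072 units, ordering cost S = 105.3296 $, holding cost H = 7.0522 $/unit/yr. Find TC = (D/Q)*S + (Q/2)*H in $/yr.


Ordering cost = D*S/Q = 3495.4871
Holding cost = Q*H/2 = 1827.6030
TC = 3495.4871 + 1827.6030 = 5323.0901

5323.0901 $/yr


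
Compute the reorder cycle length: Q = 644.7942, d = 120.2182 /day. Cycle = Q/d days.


Cycle = 644.7942 / 120.2182 = 5.3635

5.3635 days


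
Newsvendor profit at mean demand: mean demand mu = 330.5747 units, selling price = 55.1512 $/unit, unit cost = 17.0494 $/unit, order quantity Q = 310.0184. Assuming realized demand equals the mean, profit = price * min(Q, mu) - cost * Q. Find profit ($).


Sales at mu = min(310.0184, 330.5747) = 310.0184
Revenue = 55.1512 * 310.0184 = 17097.8868
Total cost = 17.0494 * 310.0184 = 5285.6277
Profit = 17097.8868 - 5285.6277 = 11812.2591

11812.2591 $


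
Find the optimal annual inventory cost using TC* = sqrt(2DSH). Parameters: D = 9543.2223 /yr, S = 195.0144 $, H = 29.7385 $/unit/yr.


2*D*S*H = 110690608.8559
TC* = sqrt(110690608.8559) = 10520.9605

10520.9605 $/yr


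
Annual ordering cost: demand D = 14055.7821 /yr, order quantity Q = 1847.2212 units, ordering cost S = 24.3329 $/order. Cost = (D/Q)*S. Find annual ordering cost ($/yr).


Number of orders = D/Q = 7.6091
Cost = 7.6091 * 24.3329 = 185.1527

185.1527 $/yr


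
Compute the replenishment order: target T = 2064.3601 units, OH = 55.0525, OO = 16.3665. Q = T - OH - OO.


Inventory position = OH + OO = 55.0525 + 16.3665 = 71.4190
Q = 2064.3601 - 71.4190 = 1992.9411

1992.9411 units


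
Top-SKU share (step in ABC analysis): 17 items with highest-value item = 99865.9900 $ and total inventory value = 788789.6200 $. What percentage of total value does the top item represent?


Top item = 99865.9900
Total = 788789.6200
Percentage = 99865.9900 / 788789.6200 * 100 = 12.6607

12.6607%


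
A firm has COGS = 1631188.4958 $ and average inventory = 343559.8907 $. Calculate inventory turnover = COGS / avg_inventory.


Turnover = 1631188.4958 / 343559.8907 = 4.7479

4.7479


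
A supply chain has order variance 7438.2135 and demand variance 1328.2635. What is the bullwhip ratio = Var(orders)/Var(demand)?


BW = 7438.2135 / 1328.2635 = 5.6000

5.6000


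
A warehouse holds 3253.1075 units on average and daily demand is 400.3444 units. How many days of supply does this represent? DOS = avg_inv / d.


DOS = 3253.1075 / 400.3444 = 8.1258

8.1258 days


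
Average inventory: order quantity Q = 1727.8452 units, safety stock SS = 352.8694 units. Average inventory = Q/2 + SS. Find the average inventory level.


Q/2 = 863.9226
Avg = 863.9226 + 352.8694 = 1216.7920

1216.7920 units


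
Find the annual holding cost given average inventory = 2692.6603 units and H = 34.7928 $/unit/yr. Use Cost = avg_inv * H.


Cost = 2692.6603 * 34.7928 = 93685.1913

93685.1913 $/yr


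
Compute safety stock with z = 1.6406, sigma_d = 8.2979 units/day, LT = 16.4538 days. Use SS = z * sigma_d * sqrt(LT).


sqrt(LT) = sqrt(16.4538) = 4.0563
SS = 1.6406 * 8.2979 * 4.0563 = 55.2210

55.2210 units


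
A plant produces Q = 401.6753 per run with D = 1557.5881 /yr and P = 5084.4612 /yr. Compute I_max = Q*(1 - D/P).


D/P = 0.3063
1 - D/P = 0.6937
I_max = 401.6753 * 0.6937 = 278.6250

278.6250 units


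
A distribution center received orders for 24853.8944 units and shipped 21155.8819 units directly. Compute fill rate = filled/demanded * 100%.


FR = 21155.8819 / 24853.8944 * 100 = 85.1210

85.1210%


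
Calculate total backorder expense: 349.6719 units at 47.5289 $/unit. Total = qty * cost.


Total = 349.6719 * 47.5289 = 16619.5208

16619.5208 $


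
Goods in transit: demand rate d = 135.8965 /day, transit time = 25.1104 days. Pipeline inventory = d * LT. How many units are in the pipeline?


Pipeline = 135.8965 * 25.1104 = 3412.4155

3412.4155 units


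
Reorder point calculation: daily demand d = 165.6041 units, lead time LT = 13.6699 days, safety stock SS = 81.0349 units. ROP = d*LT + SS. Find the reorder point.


d*LT = 165.6041 * 13.6699 = 2263.7915
ROP = 2263.7915 + 81.0349 = 2344.8264

2344.8264 units


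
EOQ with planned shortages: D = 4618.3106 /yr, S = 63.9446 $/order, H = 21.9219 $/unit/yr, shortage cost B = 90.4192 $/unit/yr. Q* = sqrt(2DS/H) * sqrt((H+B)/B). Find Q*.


sqrt(2DS/H) = 164.1419
sqrt((H+B)/B) = 1.1147
Q* = 164.1419 * 1.1147 = 182.9610

182.9610 units


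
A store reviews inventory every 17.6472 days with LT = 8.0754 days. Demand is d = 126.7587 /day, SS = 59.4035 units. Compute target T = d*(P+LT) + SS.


P + LT = 25.7226
d*(P+LT) = 126.7587 * 25.7226 = 3260.5633
T = 3260.5633 + 59.4035 = 3319.9668

3319.9668 units


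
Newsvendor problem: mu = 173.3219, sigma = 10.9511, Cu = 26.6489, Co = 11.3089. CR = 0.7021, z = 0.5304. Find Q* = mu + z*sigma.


CR = Cu/(Cu+Co) = 26.6489/(26.6489+11.3089) = 0.7021
z = 0.5304
Q* = 173.3219 + 0.5304 * 10.9511 = 179.1304

179.1304 units


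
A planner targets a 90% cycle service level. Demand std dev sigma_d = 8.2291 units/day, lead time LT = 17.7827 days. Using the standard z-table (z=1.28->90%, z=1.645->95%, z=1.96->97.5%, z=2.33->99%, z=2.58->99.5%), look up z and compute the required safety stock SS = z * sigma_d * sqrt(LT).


From the table, SL = 90% corresponds to z = 1.28
sqrt(LT) = sqrt(17.7827) = 4.2170
SS = 1.28 * 8.2291 * 4.2170 = 44.4182

44.4182 units


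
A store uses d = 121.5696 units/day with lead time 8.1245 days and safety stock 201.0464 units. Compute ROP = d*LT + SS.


d*LT = 121.5696 * 8.1245 = 987.6922
ROP = 987.6922 + 201.0464 = 1188.7386

1188.7386 units


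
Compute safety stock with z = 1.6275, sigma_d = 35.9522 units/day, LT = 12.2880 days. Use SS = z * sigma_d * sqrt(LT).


sqrt(LT) = sqrt(12.2880) = 3.5054
SS = 1.6275 * 35.9522 * 3.5054 = 205.1101

205.1101 units


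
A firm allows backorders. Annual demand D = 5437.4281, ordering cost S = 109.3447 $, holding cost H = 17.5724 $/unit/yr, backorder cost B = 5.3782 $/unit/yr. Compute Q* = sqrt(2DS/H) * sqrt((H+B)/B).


sqrt(2DS/H) = 260.1328
sqrt((H+B)/B) = 2.0658
Q* = 260.1328 * 2.0658 = 537.3703

537.3703 units


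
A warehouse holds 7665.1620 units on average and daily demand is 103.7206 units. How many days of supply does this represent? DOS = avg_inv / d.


DOS = 7665.1620 / 103.7206 = 73.9020

73.9020 days


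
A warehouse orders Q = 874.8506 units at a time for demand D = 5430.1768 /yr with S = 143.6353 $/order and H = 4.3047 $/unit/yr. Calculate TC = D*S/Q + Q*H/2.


Ordering cost = D*S/Q = 891.5409
Holding cost = Q*H/2 = 1882.9847
TC = 891.5409 + 1882.9847 = 2774.5256

2774.5256 $/yr


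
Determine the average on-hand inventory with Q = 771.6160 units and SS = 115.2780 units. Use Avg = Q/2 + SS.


Q/2 = 385.8080
Avg = 385.8080 + 115.2780 = 501.0860

501.0860 units


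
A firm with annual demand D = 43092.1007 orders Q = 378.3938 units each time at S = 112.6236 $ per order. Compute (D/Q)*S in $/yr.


Number of orders = D/Q = 113.8816
Cost = 113.8816 * 112.6236 = 12825.7585

12825.7585 $/yr


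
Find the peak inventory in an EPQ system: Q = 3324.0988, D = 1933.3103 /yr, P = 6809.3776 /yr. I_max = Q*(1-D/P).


D/P = 0.2839
1 - D/P = 0.7161
I_max = 3324.0988 * 0.7161 = 2380.3247

2380.3247 units


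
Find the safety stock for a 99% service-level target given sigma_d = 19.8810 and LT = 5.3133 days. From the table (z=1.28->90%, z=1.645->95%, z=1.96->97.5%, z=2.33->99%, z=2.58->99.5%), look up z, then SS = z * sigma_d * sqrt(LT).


From the table, SL = 99% corresponds to z = 2.33
sqrt(LT) = sqrt(5.3133) = 2.3051
SS = 2.33 * 19.8810 * 2.3051 = 106.7767

106.7767 units


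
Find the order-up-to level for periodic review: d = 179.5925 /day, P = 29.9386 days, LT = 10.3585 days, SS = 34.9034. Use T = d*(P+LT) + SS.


P + LT = 40.2971
d*(P+LT) = 179.5925 * 40.2971 = 7237.0569
T = 7237.0569 + 34.9034 = 7271.9603

7271.9603 units


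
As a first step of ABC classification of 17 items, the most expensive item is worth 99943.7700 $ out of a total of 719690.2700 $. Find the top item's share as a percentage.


Top item = 99943.7700
Total = 719690.2700
Percentage = 99943.7700 / 719690.2700 * 100 = 13.8871

13.8871%


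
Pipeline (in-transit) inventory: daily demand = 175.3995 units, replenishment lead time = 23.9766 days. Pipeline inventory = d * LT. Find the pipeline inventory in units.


Pipeline = 175.3995 * 23.9766 = 4205.4837

4205.4837 units


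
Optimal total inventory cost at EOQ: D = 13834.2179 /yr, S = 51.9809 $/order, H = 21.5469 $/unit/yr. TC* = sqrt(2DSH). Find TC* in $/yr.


2*D*S*H = 30989402.1774
TC* = sqrt(30989402.1774) = 5566.8126

5566.8126 $/yr


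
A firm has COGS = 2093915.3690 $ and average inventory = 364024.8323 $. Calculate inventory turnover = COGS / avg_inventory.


Turnover = 2093915.3690 / 364024.8323 = 5.7521

5.7521


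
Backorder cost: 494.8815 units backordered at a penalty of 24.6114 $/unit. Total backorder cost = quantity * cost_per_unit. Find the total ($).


Total = 494.8815 * 24.6114 = 12179.7265

12179.7265 $


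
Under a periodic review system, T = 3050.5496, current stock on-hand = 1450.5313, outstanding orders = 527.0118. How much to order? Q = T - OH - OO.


Inventory position = OH + OO = 1450.5313 + 527.0118 = 1977.5431
Q = 3050.5496 - 1977.5431 = 1073.0065

1073.0065 units


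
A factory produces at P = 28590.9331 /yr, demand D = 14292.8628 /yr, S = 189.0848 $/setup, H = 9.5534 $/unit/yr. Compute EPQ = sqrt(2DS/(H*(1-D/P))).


1 - D/P = 1 - 0.4999 = 0.5001
H*(1-D/P) = 4.7776
2DS = 5405126.2079
EPQ = sqrt(1131354.6816) = 1063.6516

1063.6516 units


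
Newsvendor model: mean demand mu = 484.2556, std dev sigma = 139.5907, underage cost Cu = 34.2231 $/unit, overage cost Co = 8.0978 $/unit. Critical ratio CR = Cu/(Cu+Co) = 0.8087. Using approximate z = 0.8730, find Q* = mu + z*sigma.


CR = Cu/(Cu+Co) = 34.2231/(34.2231+8.0978) = 0.8087
z = 0.8730
Q* = 484.2556 + 0.8730 * 139.5907 = 606.1183

606.1183 units


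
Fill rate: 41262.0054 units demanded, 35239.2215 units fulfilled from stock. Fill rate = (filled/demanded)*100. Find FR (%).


FR = 35239.2215 / 41262.0054 * 100 = 85.4036

85.4036%


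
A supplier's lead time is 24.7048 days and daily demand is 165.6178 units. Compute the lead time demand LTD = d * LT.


LTD = 165.6178 * 24.7048 = 4091.5546

4091.5546 units


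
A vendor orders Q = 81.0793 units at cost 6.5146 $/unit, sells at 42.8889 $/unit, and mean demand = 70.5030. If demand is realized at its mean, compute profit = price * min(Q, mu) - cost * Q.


Sales at mu = min(81.0793, 70.5030) = 70.5030
Revenue = 42.8889 * 70.5030 = 3023.7961
Total cost = 6.5146 * 81.0793 = 528.1992
Profit = 3023.7961 - 528.1992 = 2495.5969

2495.5969 $


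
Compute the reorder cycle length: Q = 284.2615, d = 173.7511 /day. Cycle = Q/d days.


Cycle = 284.2615 / 173.7511 = 1.6360

1.6360 days


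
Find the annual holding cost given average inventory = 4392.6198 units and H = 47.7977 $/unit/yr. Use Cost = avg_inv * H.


Cost = 4392.6198 * 47.7977 = 209957.1234

209957.1234 $/yr


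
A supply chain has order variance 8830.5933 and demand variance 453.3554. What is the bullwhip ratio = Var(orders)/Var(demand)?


BW = 8830.5933 / 453.3554 = 19.4783

19.4783


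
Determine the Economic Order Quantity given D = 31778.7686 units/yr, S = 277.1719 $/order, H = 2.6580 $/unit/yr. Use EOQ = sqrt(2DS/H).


2*D*S = 2 * 31778.7686 * 277.1719 = 17616363.3450
2*D*S/H = 6627676.2020
EOQ = sqrt(6627676.2020) = 2574.4274

2574.4274 units


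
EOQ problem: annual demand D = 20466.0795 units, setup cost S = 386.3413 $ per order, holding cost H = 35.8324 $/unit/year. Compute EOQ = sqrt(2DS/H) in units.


2*D*S = 2 * 20466.0795 * 386.3413 = 15813783.5199
2*D*S/H = 441326.3839
EOQ = sqrt(441326.3839) = 664.3240

664.3240 units


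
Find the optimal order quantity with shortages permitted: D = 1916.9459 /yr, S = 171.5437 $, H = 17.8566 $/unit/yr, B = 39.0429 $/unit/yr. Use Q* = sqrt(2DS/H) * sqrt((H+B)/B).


sqrt(2DS/H) = 191.9146
sqrt((H+B)/B) = 1.2072
Q* = 191.9146 * 1.2072 = 231.6814

231.6814 units


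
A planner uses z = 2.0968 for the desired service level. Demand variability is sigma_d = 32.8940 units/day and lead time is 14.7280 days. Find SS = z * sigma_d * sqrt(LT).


sqrt(LT) = sqrt(14.7280) = 3.8377
SS = 2.0968 * 32.8940 * 3.8377 = 264.6949

264.6949 units


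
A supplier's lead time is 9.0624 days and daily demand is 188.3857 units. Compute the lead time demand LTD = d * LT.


LTD = 188.3857 * 9.0624 = 1707.2266

1707.2266 units


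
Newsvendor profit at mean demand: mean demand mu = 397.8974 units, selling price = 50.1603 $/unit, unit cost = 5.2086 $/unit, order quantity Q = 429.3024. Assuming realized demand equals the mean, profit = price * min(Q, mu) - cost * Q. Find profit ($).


Sales at mu = min(429.3024, 397.8974) = 397.8974
Revenue = 50.1603 * 397.8974 = 19958.6530
Total cost = 5.2086 * 429.3024 = 2236.0645
Profit = 19958.6530 - 2236.0645 = 17722.5885

17722.5885 $


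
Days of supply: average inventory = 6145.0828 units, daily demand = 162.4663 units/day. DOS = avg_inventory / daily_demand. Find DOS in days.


DOS = 6145.0828 / 162.4663 = 37.8237

37.8237 days


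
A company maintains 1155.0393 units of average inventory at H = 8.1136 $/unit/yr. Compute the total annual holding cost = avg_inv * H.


Cost = 1155.0393 * 8.1136 = 9371.5269

9371.5269 $/yr


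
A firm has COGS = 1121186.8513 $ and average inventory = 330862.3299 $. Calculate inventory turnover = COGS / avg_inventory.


Turnover = 1121186.8513 / 330862.3299 = 3.3887

3.3887


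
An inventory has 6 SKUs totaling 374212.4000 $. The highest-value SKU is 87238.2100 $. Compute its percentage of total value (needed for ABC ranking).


Top item = 87238.2100
Total = 374212.4000
Percentage = 87238.2100 / 374212.4000 * 100 = 23.3125

23.3125%


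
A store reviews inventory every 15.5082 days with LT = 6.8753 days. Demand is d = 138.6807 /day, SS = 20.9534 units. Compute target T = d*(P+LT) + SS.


P + LT = 22.3835
d*(P+LT) = 138.6807 * 22.3835 = 3104.1594
T = 3104.1594 + 20.9534 = 3125.1128

3125.1128 units


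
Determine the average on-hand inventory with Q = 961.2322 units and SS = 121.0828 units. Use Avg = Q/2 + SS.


Q/2 = 480.6161
Avg = 480.6161 + 121.0828 = 601.6989

601.6989 units


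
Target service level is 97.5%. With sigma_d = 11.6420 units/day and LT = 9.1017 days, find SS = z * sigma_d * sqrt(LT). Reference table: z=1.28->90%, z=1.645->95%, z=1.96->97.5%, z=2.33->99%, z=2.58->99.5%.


From the table, SL = 97.5% corresponds to z = 1.96
sqrt(LT) = sqrt(9.1017) = 3.0169
SS = 1.96 * 11.6420 * 3.0169 = 68.8406

68.8406 units


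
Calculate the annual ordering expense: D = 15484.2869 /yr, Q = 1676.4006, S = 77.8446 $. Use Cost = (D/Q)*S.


Number of orders = D/Q = 9.2366
Cost = 9.2366 * 77.8446 = 719.0215

719.0215 $/yr


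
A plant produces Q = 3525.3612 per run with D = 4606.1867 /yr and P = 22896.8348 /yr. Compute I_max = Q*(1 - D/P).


D/P = 0.2012
1 - D/P = 0.7988
I_max = 3525.3612 * 0.7988 = 2816.1596

2816.1596 units


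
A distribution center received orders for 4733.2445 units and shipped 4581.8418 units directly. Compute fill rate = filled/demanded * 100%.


FR = 4581.8418 / 4733.2445 * 100 = 96.8013

96.8013%


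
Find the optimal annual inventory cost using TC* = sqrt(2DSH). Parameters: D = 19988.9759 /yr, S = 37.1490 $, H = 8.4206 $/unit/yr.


2*D*S*H = 12505777.7271
TC* = sqrt(12505777.7271) = 3536.3509

3536.3509 $/yr


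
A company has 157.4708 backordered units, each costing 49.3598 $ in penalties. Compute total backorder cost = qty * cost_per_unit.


Total = 157.4708 * 49.3598 = 7772.7272

7772.7272 $
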